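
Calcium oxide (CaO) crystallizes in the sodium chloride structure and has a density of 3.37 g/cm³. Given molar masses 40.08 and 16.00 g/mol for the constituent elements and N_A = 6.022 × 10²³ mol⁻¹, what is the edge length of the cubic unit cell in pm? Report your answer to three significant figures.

480 pm

M(CaO) = 56.08 g/mol; Z = 4 formula units per cell.
a³ = Z·M/(N_A·ρ) = 4 × 56.08 / (6.022 × 10²³ × 3.37) = 1.105 × 10^-22 cm³, so a = 4.799 × 10^-8 cm = 480 pm.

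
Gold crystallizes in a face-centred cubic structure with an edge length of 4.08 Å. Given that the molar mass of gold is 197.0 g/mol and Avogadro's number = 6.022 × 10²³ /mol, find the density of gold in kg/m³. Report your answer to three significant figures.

An FCC unit cell contains Z = 4 atoms.
Cell volume: a³ = (4.08 Å)³ = (4.080 × 10^-8 cm)³ = 6.792 × 10^-23 cm³.
ρ = Z·M/(N_A·a³) = 4 × 197.0 / (6.022 × 10²³ × 6.792 × 10^-23) = 19.27 g/cm³ = 19300 kg/m³.

19300 kg/m³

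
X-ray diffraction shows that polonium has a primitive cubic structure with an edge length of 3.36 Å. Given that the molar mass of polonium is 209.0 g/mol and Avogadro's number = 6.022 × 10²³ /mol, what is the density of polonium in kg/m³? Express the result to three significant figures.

A simple cubic unit cell contains Z = 1 atom.
Cell volume: a³ = (3.36 Å)³ = (3.360 × 10^-8 cm)³ = 3.793 × 10^-23 cm³.
ρ = Z·M/(N_A·a³) = 1 × 209.0 / (6.022 × 10²³ × 3.793 × 10^-23) = 9.149 g/cm³ = 9150 kg/m³.

9150 kg/m³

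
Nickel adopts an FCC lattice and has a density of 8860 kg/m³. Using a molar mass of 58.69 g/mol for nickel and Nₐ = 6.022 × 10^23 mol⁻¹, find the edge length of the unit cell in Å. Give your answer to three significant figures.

With Z = 4 atoms per FCC cell, a³ = Z·M/(N_A·ρ) = 4 × 58.69 / (6.022 × 10²³ × 8.860 g/cm³) = 4.400 × 10^-23 cm³.
a = (4.400 × 10^-23)^(1/3) = 3.530 × 10^-8 cm = 3.53 Å.

3.53 Å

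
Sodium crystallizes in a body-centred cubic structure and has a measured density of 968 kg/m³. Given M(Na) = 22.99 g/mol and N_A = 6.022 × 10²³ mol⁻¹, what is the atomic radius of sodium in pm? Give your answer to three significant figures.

For a BCC cell (Z = 2), a³ = Z·M/(N_A·ρ) = 2 × 22.99 / (6.022 × 10²³ × 0.9680) = 7.888 × 10^-23 cm³, so a = 4.289 × 10^-8 cm = 428.9 pm.
Atoms touch along the body diagonal, so √3·a = 4r, so r = 0.4330 × a = 186 pm.

186 pm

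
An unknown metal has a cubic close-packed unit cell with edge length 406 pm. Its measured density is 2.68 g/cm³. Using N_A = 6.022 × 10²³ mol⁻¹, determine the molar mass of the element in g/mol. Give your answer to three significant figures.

An FCC cell has Z = 4 atoms; a = 4.060 × 10^-8 cm.
M = ρ·N_A·a³/Z = 2.68 × 6.022 × 10²³ × 6.692 × 10^-23 / 4 = 27.0 g/mol.

27.0 g/mol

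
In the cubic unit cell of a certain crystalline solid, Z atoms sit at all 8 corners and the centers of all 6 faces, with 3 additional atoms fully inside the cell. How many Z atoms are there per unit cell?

7

Corner atoms are shared by 8 cells (1/8 each), face atoms by 2 (1/2 each), interior atoms are unshared.
Net atoms = 8 × 1/8 + 6 × 1/2 + 3 = 1 + 3 + 3 = 7.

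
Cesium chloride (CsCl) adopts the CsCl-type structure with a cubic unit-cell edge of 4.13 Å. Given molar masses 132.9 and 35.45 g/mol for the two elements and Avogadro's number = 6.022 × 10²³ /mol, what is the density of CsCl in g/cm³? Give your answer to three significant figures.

The CsCl-type structure contains Z = 1 formula unit per cell; M(CsCl) = 132.9 + 35.45 = 168.35 g/mol.
a³ = (4.130 × 10^-8 cm)³ = 7.044 × 10^-23 cm³.
ρ = 1 × 168.35 / (6.022 × 10²³ × 7.044 × 10^-23) = 3.968 g/cm³.

3.97 g/cm³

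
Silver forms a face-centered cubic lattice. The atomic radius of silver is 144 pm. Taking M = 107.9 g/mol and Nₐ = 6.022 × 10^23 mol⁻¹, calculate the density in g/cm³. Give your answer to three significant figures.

10.6 g/cm³

In an FCC lattice, atoms touch along the face diagonal, so √2·a = 4r, giving a = 407.3 pm = 4.073 × 10^-8 cm.
With Z = 4, ρ = Z·M/(N_A·a³) = 4 × 107.9 / (6.022 × 10²³ × 6.757 × 10^-23) = 10.61 g/cm³.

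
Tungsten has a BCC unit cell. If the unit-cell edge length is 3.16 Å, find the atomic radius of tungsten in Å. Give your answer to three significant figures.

1.37 Å

In a BCC lattice, atoms touch along the body diagonal, so √3·a = 4r.
r = √3·a/4 = 1.7321 × 3.16 / 4 = 1.37 Å.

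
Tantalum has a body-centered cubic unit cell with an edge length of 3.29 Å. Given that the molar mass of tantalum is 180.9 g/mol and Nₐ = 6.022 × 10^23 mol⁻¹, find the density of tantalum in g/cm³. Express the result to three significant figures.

16.9 g/cm³

A BCC unit cell contains Z = 2 atoms.
Cell volume: a³ = (3.29 Å)³ = (3.290 × 10^-8 cm)³ = 3.561 × 10^-23 cm³.
ρ = Z·M/(N_A·a³) = 2 × 180.9 / (6.022 × 10²³ × 3.561 × 10^-23) = 16.87 g/cm³.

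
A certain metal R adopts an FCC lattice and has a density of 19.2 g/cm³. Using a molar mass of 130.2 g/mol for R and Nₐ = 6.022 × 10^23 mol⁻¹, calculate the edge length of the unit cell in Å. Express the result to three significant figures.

With Z = 4 atoms per FCC cell, a³ = Z·M/(N_A·ρ) = 4 × 130.2 / (6.022 × 10²³ × 19.20 g/cm³) = 4.504 × 10^-23 cm³.
a = (4.504 × 10^-23)^(1/3) = 3.558 × 10^-8 cm = 3.56 Å.

3.56 Å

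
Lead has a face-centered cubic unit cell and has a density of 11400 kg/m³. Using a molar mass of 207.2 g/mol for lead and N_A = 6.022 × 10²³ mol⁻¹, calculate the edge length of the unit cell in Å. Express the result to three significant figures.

With Z = 4 atoms per FCC cell, a³ = Z·M/(N_A·ρ) = 4 × 207.2 / (6.022 × 10²³ × 11.40 g/cm³) = 1.207 × 10^-22 cm³.
a = (1.207 × 10^-22)^(1/3) = 4.942 × 10^-8 cm = 4.94 Å.

4.94 Å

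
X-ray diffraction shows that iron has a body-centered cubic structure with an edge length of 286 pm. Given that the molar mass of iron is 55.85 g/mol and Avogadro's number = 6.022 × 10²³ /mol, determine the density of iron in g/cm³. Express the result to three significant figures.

A BCC unit cell contains Z = 2 atoms.
Cell volume: a³ = (286 pm)³ = (2.860 × 10^-8 cm)³ = 2.339 × 10^-23 cm³.
ρ = Z·M/(N_A·a³) = 2 × 55.85 / (6.022 × 10²³ × 2.339 × 10^-23) = 7.929 g/cm³.

7.93 g/cm³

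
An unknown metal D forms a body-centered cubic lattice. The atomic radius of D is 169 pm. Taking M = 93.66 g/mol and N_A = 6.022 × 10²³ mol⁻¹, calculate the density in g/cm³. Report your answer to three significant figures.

In a BCC lattice, atoms touch along the body diagonal, so √3·a = 4r, giving a = 390.3 pm = 3.903 × 10^-8 cm.
With Z = 2, ρ = Z·M/(N_A·a³) = 2 × 93.66 / (6.022 × 10²³ × 5.945 × 10^-23) = 5.232 g/cm³.

5.23 g/cm³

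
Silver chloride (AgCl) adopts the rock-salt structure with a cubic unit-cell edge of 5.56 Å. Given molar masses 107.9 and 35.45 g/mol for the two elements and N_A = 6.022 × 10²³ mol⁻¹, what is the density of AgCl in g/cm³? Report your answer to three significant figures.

The rock-salt structure contains Z = 4 formula units per cell; M(AgCl) = 107.9 + 35.45 = 143.35 g/mol.
a³ = (5.560 × 10^-8 cm)³ = 1.719 × 10^-22 cm³.
ρ = 4 × 143.35 / (6.022 × 10²³ × 1.719 × 10^-22) = 5.540 g/cm³.

5.54 g/cm³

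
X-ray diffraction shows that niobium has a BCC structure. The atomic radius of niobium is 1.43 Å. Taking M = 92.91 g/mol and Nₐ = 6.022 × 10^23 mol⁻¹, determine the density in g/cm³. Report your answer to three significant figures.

8.57 g/cm³

In a BCC lattice, atoms touch along the body diagonal, so √3·a = 4r, giving a = 3.302 Å = 3.302 × 10^-8 cm.
With Z = 2, ρ = Z·M/(N_A·a³) = 2 × 92.91 / (6.022 × 10²³ × 3.602 × 10^-23) = 8.567 g/cm³.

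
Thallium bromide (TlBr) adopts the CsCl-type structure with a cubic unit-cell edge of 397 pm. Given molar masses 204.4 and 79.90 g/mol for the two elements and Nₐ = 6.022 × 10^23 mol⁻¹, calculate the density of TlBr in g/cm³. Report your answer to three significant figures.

The CsCl-type structure contains Z = 1 formula unit per cell; M(TlBr) = 204.4 + 79.90 = 284.3 g/mol.
a³ = (3.970 × 10^-8 cm)³ = 6.257 × 10^-23 cm³.
ρ = 1 × 284.3 / (6.022 × 10²³ × 6.257 × 10^-23) = 7.545 g/cm³.

7.55 g/cm³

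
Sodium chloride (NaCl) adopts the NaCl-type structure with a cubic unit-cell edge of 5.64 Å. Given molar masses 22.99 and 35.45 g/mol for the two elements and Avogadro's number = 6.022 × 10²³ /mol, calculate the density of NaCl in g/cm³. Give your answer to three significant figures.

2.16 g/cm³

The NaCl-type structure contains Z = 4 formula units per cell; M(NaCl) = 22.99 + 35.45 = 58.44 g/mol.
a³ = (5.640 × 10^-8 cm)³ = 1.794 × 10^-22 cm³.
ρ = 4 × 58.44 / (6.022 × 10²³ × 1.794 × 10^-22) = 2.164 g/cm³.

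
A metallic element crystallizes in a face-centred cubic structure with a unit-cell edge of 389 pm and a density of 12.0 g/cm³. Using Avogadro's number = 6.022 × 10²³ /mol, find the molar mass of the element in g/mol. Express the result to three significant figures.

An FCC cell has Z = 4 atoms; a = 3.890 × 10^-8 cm.
M = ρ·N_A·a³/Z = 12.0 × 6.022 × 10²³ × 5.886 × 10^-23 / 4 = 106 g/mol.

106 g/mol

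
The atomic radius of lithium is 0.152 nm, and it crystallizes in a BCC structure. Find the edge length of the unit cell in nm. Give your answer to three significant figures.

In a BCC lattice, atoms touch along the body diagonal, so √3·a = 4r.
a = 4r/√3 = 4 × 0.152 / 1.7321 = 0.351 nm.

0.351 nm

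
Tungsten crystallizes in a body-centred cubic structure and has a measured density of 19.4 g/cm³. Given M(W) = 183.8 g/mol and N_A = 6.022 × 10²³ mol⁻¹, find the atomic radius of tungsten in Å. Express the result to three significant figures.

1.37 Å

For a BCC cell (Z = 2), a³ = Z·M/(N_A·ρ) = 2 × 183.8 / (6.022 × 10²³ × 19.40) = 3.147 × 10^-23 cm³, so a = 3.157 × 10^-8 cm = 3.157 Å.
Atoms touch along the body diagonal, so √3·a = 4r, so r = 0.4330 × a = 1.37 Å.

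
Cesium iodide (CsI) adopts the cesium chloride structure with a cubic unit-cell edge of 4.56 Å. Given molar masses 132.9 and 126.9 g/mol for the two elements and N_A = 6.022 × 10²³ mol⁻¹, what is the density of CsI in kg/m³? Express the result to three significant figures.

The cesium chloride structure contains Z = 1 formula unit per cell; M(CsI) = 132.9 + 126.9 = 259.8 g/mol.
a³ = (4.560 × 10^-8 cm)³ = 9.482 × 10^-23 cm³.
ρ = 1 × 259.8 / (6.022 × 10²³ × 9.482 × 10^-23) = 4.550 g/cm³ = 4550 kg/m³.

4550 kg/m³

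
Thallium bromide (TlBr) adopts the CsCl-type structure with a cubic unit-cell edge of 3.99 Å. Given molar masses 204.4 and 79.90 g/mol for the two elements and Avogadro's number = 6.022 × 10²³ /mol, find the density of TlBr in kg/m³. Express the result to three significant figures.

The CsCl-type structure contains Z = 1 formula unit per cell; M(TlBr) = 204.4 + 79.90 = 284.3 g/mol.
a³ = (3.990 × 10^-8 cm)³ = 6.352 × 10^-23 cm³.
ρ = 1 × 284.3 / (6.022 × 10²³ × 6.352 × 10^-23) = 7.432 g/cm³ = 7430 kg/m³.

7430 kg/m³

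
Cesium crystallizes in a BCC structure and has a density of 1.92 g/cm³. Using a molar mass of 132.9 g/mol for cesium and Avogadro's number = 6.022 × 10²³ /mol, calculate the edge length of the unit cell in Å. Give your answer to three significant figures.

With Z = 2 atoms per BCC cell, a³ = Z·M/(N_A·ρ) = 2 × 132.9 / (6.022 × 10²³ × 1.920 g/cm³) = 2.299 × 10^-22 cm³.
a = (2.299 × 10^-22)^(1/3) = 6.126 × 10^-8 cm = 6.13 Å.

6.13 Å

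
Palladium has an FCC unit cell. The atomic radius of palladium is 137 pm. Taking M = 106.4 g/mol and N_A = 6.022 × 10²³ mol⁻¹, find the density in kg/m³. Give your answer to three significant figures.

In an FCC lattice, atoms touch along the face diagonal, so √2·a = 4r, giving a = 387.5 pm = 3.875 × 10^-8 cm.
With Z = 4, ρ = Z·M/(N_A·a³) = 4 × 106.4 / (6.022 × 10²³ × 5.818 × 10^-23) = 12.15 g/cm³ = 12100 kg/m³.

12100 kg/m³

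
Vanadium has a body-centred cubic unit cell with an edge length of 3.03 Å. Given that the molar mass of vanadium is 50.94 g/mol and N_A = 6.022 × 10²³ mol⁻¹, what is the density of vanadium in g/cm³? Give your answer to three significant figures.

A BCC unit cell contains Z = 2 atoms.
Cell volume: a³ = (3.03 Å)³ = (3.030 × 10^-8 cm)³ = 2.782 × 10^-23 cm³.
ρ = Z·M/(N_A·a³) = 2 × 50.94 / (6.022 × 10²³ × 2.782 × 10^-23) = 6.082 g/cm³.

6.08 g/cm³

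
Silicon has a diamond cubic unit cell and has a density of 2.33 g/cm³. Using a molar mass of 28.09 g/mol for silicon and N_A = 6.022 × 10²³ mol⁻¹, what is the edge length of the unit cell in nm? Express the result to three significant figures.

With Z = 8 atoms per diamond cubic cell, a³ = Z·M/(N_A·ρ) = 8 × 28.09 / (6.022 × 10²³ × 2.330 g/cm³) = 1.602 × 10^-22 cm³.
a = (1.602 × 10^-22)^(1/3) = 5.431 × 10^-8 cm = 0.543 nm.

0.543 nm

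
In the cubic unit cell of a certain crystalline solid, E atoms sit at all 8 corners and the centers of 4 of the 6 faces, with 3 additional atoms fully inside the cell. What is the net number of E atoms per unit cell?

6

Corner atoms are shared by 8 cells (1/8 each), face atoms by 2 (1/2 each), interior atoms are unshared.
Net atoms = 8 × 1/8 + 4 × 1/2 + 3 = 1 + 2 + 3 = 6.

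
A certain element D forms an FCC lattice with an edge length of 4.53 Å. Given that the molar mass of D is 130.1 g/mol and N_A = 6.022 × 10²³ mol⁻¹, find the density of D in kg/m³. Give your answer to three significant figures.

9300 kg/m³

An FCC unit cell contains Z = 4 atoms.
Cell volume: a³ = (4.53 Å)³ = (4.530 × 10^-8 cm)³ = 9.296 × 10^-23 cm³.
ρ = Z·M/(N_A·a³) = 4 × 130.1 / (6.022 × 10²³ × 9.296 × 10^-23) = 9.296 g/cm³ = 9300 kg/m³.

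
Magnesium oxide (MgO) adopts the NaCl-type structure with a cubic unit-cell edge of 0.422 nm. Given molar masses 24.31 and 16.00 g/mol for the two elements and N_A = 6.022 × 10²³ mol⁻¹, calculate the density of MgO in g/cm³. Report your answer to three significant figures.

3.56 g/cm³

The NaCl-type structure contains Z = 4 formula units per cell; M(MgO) = 24.31 + 16.00 = 40.31 g/mol.
a³ = (4.220 × 10^-8 cm)³ = 7.515 × 10^-23 cm³.
ρ = 4 × 40.31 / (6.022 × 10²³ × 7.515 × 10^-23) = 3.563 g/cm³.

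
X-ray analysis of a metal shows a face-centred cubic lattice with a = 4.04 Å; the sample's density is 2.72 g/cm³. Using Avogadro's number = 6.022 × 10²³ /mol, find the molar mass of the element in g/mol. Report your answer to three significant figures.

27.0 g/mol

An FCC cell has Z = 4 atoms; a = 4.040 × 10^-8 cm.
M = ρ·N_A·a³/Z = 2.72 × 6.022 × 10²³ × 6.594 × 10^-23 / 4 = 27.0 g/mol.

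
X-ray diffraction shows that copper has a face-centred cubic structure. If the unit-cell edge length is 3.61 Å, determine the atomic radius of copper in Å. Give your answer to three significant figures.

In an FCC lattice, atoms touch along the face diagonal, so √2·a = 4r.
r = √2·a/4 = 1.4142 × 3.61 / 4 = 1.28 Å.

1.28 Å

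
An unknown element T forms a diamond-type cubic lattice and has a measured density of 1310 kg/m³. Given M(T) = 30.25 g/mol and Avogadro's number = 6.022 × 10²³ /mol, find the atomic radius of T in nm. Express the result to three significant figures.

0.146 nm

For a diamond cubic cell (Z = 8), a³ = Z·M/(N_A·ρ) = 8 × 30.25 / (6.022 × 10²³ × 1.310) = 3.068 × 10^-22 cm³, so a = 6.744 × 10^-8 cm = 0.6744 nm.
Nearest neighbors lie along the body diagonal with √3·a = 8r, so r = 0.2165 × a = 0.146 nm.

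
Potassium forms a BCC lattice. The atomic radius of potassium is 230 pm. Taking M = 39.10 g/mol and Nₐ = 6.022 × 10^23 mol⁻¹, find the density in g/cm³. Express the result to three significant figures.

0.867 g/cm³

In a BCC lattice, atoms touch along the body diagonal, so √3·a = 4r, giving a = 531.2 pm = 5.312 × 10^-8 cm.
With Z = 2, ρ = Z·M/(N_A·a³) = 2 × 39.10 / (6.022 × 10²³ × 1.499 × 10^-22) = 0.8665 g/cm³.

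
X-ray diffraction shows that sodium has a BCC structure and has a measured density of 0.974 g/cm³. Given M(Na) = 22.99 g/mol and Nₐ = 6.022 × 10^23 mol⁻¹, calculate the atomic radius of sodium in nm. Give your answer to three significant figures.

0.185 nm

For a BCC cell (Z = 2), a³ = Z·M/(N_A·ρ) = 2 × 22.99 / (6.022 × 10²³ × 0.9740) = 7.839 × 10^-23 cm³, so a = 4.280 × 10^-8 cm = 0.4280 nm.
Atoms touch along the body diagonal, so √3·a = 4r, so r = 0.4330 × a = 0.185 nm.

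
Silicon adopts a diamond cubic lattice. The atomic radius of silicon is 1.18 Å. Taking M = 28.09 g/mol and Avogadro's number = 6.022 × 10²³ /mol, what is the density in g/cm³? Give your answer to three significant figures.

In a diamond cubic lattice, nearest neighbors lie along the body diagonal with √3·a = 8r, giving a = 5.450 Å = 5.450 × 10^-8 cm.
With Z = 8, ρ = Z·M/(N_A·a³) = 8 × 28.09 / (6.022 × 10²³ × 1.619 × 10^-22) = 2.305 g/cm³.

2.30 g/cm³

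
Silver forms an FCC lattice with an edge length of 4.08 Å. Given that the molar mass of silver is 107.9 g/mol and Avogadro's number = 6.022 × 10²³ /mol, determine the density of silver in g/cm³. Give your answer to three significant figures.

An FCC unit cell contains Z = 4 atoms.
Cell volume: a³ = (4.08 Å)³ = (4.080 × 10^-8 cm)³ = 6.792 × 10^-23 cm³.
ρ = Z·M/(N_A·a³) = 4 × 107.9 / (6.022 × 10²³ × 6.792 × 10^-23) = 10.55 g/cm³.

10.6 g/cm³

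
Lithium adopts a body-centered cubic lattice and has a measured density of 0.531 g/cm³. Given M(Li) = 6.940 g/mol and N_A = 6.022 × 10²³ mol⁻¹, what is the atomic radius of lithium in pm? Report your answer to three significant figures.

152 pm

For a BCC cell (Z = 2), a³ = Z·M/(N_A·ρ) = 2 × 6.940 / (6.022 × 10²³ × 0.5310) = 4.341 × 10^-23 cm³, so a = 3.514 × 10^-8 cm = 351.4 pm.
Atoms touch along the body diagonal, so √3·a = 4r, so r = 0.4330 × a = 152 pm.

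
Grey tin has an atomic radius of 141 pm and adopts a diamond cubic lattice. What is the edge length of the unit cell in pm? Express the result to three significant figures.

651 pm

In a diamond cubic lattice, nearest neighbors lie along the body diagonal with √3·a = 8r.
a = 8r/√3 = 8 × 141 / 1.7321 = 651 pm.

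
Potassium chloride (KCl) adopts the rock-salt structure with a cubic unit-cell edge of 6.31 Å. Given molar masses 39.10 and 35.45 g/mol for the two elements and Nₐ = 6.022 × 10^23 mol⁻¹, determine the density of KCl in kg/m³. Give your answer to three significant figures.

The rock-salt structure contains Z = 4 formula units per cell; M(KCl) = 39.10 + 35.45 = 74.55 g/mol.
a³ = (6.310 × 10^-8 cm)³ = 2.512 × 10^-22 cm³.
ρ = 4 × 74.55 / (6.022 × 10²³ × 2.512 × 10^-22) = 1.971 g/cm³ = 1970 kg/m³.

1970 kg/m³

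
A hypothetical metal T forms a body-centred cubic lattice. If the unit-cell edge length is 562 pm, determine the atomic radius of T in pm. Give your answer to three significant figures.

243 pm

In a BCC lattice, atoms touch along the body diagonal, so √3·a = 4r.
r = √3·a/4 = 1.7321 × 562 / 4 = 243 pm.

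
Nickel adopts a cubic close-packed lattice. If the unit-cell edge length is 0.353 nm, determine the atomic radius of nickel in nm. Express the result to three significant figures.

0.125 nm

In an FCC lattice, atoms touch along the face diagonal, so √2·a = 4r.
r = √2·a/4 = 1.4142 × 0.353 / 4 = 0.125 nm.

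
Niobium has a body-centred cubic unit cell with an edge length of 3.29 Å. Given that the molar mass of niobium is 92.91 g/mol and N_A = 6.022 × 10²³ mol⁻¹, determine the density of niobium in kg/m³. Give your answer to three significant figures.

8660 kg/m³

A BCC unit cell contains Z = 2 atoms.
Cell volume: a³ = (3.29 Å)³ = (3.290 × 10^-8 cm)³ = 3.561 × 10^-23 cm³.
ρ = Z·M/(N_A·a³) = 2 × 92.91 / (6.022 × 10²³ × 3.561 × 10^-23) = 8.665 g/cm³ = 8660 kg/m³.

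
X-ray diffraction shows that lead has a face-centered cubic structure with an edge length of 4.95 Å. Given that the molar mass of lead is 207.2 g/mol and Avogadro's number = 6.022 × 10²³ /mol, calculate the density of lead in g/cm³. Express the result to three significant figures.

11.3 g/cm³

An FCC unit cell contains Z = 4 atoms.
Cell volume: a³ = (4.95 Å)³ = (4.950 × 10^-8 cm)³ = 1.213 × 10^-22 cm³.
ρ = Z·M/(N_A·a³) = 4 × 207.2 / (6.022 × 10²³ × 1.213 × 10^-22) = 11.35 g/cm³.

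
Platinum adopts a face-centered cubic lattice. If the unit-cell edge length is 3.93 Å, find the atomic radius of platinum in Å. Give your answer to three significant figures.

1.39 Å

In an FCC lattice, atoms touch along the face diagonal, so √2·a = 4r.
r = √2·a/4 = 1.4142 × 3.93 / 4 = 1.39 Å.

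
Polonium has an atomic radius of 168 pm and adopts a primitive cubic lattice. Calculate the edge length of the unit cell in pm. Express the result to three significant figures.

In a simple cubic lattice, atoms touch along the cell edge, so a = 2r.
a = 2r = 2 × 168 = 336 pm.

336 pm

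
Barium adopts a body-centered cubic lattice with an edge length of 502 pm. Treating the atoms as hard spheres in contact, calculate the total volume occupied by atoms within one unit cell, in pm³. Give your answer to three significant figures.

8.60 × 10^7 pm³

In a BCC lattice atoms touch along the body diagonal, so √3·a = 4r, so r = 0.4330a = 217.4 pm.
V_atoms = Z × (4/3)πr³ = 2 × (4/3)π × (217.4)³ = 8.60 × 10^7 pm³.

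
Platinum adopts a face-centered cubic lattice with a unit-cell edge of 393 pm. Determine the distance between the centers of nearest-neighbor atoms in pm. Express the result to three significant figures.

In an FCC structure, atoms touch along the face diagonal, so √2·a = 4r; the nearest-neighbor distance equals 2r = 0.7071·a.
d = 0.7071 × 393 = 278 pm.

278 pm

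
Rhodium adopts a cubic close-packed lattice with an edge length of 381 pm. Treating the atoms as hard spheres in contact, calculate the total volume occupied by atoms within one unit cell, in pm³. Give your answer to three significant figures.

4.10 × 10^7 pm³

In an FCC lattice atoms touch along the face diagonal, so √2·a = 4r, so r = 0.3536a = 134.7 pm.
V_atoms = Z × (4/3)πr³ = 4 × (4/3)π × (134.7)³ = 4.10 × 10^7 pm³.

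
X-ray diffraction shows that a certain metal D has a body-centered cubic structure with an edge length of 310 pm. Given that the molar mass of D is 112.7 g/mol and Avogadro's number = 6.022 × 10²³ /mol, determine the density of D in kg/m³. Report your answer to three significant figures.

12600 kg/m³

A BCC unit cell contains Z = 2 atoms.
Cell volume: a³ = (310 pm)³ = (3.100 × 10^-8 cm)³ = 2.979 × 10^-23 cm³.
ρ = Z·M/(N_A·a³) = 2 × 112.7 / (6.022 × 10²³ × 2.979 × 10^-23) = 12.56 g/cm³ = 12600 kg/m³.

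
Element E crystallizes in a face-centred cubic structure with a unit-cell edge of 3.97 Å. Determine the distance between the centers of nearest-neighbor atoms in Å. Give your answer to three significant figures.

2.81 Å

In an FCC structure, atoms touch along the face diagonal, so √2·a = 4r; the nearest-neighbor distance equals 2r = 0.7071·a.
d = 0.7071 × 3.97 = 2.81 Å.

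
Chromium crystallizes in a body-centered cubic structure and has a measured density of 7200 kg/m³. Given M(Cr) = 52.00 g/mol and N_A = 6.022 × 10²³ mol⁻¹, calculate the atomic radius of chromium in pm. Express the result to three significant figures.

For a BCC cell (Z = 2), a³ = Z·M/(N_A·ρ) = 2 × 52.00 / (6.022 × 10²³ × 7.200) = 2.399 × 10^-23 cm³, so a = 2.884 × 10^-8 cm = 288.4 pm.
Atoms touch along the body diagonal, so √3·a = 4r, so r = 0.4330 × a = 125 pm.

125 pm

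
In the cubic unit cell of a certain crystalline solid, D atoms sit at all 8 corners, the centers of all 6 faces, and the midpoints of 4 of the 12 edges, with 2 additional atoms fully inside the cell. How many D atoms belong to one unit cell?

7

Corner atoms are shared by 8 cells (1/8 each), face atoms by 2 (1/2 each), edge atoms by 4 (1/4 each), interior atoms are unshared.
Net atoms = 8 × 1/8 + 6 × 1/2 + 4 × 1/4 + 2 = 1 + 3 + 1 + 2 = 7.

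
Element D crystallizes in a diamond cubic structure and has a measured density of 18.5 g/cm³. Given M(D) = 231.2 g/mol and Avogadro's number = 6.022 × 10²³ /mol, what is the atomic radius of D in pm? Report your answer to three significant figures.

119 pm

For a diamond cubic cell (Z = 8), a³ = Z·M/(N_A·ρ) = 8 × 231.2 / (6.022 × 10²³ × 18.50) = 1.660 × 10^-22 cm³, so a = 5.496 × 10^-8 cm = 549.6 pm.
Nearest neighbors lie along the body diagonal with √3·a = 8r, so r = 0.2165 × a = 119 pm.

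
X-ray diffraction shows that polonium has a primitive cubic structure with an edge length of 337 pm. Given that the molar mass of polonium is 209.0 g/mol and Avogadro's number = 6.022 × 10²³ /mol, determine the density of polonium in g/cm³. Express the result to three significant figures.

A simple cubic unit cell contains Z = 1 atom.
Cell volume: a³ = (337 pm)³ = (3.370 × 10^-8 cm)³ = 3.827 × 10^-23 cm³.
ρ = Z·M/(N_A·a³) = 1 × 209.0 / (6.022 × 10²³ × 3.827 × 10^-23) = 9.068 g/cm³.

9.07 g/cm³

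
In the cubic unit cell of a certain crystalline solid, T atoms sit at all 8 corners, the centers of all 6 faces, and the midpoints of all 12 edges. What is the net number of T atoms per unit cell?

Corner atoms are shared by 8 cells (1/8 each), face atoms by 2 (1/2 each), edge atoms by 4 (1/4 each).
Net atoms = 8 × 1/8 + 6 × 1/2 + 12 × 1/4 = 1 + 3 + 3 = 7.

7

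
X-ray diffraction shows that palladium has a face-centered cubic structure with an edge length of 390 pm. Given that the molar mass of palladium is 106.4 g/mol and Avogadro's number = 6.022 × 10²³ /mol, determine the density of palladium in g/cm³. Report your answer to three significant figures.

11.9 g/cm³

An FCC unit cell contains Z = 4 atoms.
Cell volume: a³ = (390 pm)³ = (3.900 × 10^-8 cm)³ = 5.932 × 10^-23 cm³.
ρ = Z·M/(N_A·a³) = 4 × 106.4 / (6.022 × 10²³ × 5.932 × 10^-23) = 11.91 g/cm³.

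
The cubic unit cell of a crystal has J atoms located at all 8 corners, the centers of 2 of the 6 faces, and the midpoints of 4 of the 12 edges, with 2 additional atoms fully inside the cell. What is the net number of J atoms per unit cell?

5

Corner atoms are shared by 8 cells (1/8 each), face atoms by 2 (1/2 each), edge atoms by 4 (1/4 each), interior atoms are unshared.
Net atoms = 8 × 1/8 + 2 × 1/2 + 4 × 1/4 + 2 = 1 + 1 + 1 + 2 = 5.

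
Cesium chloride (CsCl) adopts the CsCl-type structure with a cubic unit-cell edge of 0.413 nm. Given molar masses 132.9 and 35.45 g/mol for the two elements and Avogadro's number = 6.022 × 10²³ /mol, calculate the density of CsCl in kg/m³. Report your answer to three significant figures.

The CsCl-type structure contains Z = 1 formula unit per cell; M(CsCl) = 132.9 + 35.45 = 168.35 g/mol.
a³ = (4.130 × 10^-8 cm)³ = 7.044 × 10^-23 cm³.
ρ = 1 × 168.35 / (6.022 × 10²³ × 7.044 × 10^-23) = 3.968 g/cm³ = 3970 kg/m³.

3970 kg/m³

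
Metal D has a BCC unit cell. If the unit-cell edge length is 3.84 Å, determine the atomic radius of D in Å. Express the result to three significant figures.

In a BCC lattice, atoms touch along the body diagonal, so √3·a = 4r.
r = √3·a/4 = 1.7321 × 3.84 / 4 = 1.66 Å.

1.66 Å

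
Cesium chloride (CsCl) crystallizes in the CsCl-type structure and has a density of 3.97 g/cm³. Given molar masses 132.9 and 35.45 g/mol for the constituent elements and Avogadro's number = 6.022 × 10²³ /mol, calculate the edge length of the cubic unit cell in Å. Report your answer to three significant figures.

M(CsCl) = 168.35 g/mol; Z = 1 formula unit per cell.
a³ = Z·M/(N_A·ρ) = 1 × 168.35 / (6.022 × 10²³ × 3.97) = 7.042 × 10^-23 cm³, so a = 4.129 × 10^-8 cm = 4.13 Å.

4.13 Å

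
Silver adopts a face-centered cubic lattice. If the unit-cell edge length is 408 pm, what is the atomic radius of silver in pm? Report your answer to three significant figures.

144 pm

In an FCC lattice, atoms touch along the face diagonal, so √2·a = 4r.
r = √2·a/4 = 1.4142 × 408 / 4 = 144 pm.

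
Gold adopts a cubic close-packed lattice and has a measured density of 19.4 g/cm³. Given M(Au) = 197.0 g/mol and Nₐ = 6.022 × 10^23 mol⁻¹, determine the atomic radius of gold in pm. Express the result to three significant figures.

144 pm

For an FCC cell (Z = 4), a³ = Z·M/(N_A·ρ) = 4 × 197.0 / (6.022 × 10²³ × 19.40) = 6.745 × 10^-23 cm³, so a = 4.071 × 10^-8 cm = 407.1 pm.
Atoms touch along the face diagonal, so √2·a = 4r, so r = 0.3536 × a = 144 pm.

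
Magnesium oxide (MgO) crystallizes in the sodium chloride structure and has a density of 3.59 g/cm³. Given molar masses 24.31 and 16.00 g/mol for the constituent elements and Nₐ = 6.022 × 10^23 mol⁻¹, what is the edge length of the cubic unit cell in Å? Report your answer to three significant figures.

4.21 Å

M(MgO) = 40.31 g/mol; Z = 4 formula units per cell.
a³ = Z·M/(N_A·ρ) = 4 × 40.31 / (6.022 × 10²³ × 3.59) = 7.458 × 10^-23 cm³, so a = 4.209 × 10^-8 cm = 4.21 Å.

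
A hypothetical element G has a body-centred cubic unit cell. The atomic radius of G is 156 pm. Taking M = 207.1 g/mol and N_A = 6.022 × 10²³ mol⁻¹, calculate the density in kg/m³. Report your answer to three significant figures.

14700 kg/m³

In a BCC lattice, atoms touch along the body diagonal, so √3·a = 4r, giving a = 360.3 pm = 3.603 × 10^-8 cm.
With Z = 2, ρ = Z·M/(N_A·a³) = 2 × 207.1 / (6.022 × 10²³ × 4.676 × 10^-23) = 14.71 g/cm³ = 14700 kg/m³.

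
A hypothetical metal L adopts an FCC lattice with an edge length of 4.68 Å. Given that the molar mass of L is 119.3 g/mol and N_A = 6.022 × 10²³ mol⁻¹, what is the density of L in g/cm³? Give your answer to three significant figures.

7.73 g/cm³

An FCC unit cell contains Z = 4 atoms.
Cell volume: a³ = (4.68 Å)³ = (4.680 × 10^-8 cm)³ = 1.025 × 10^-22 cm³.
ρ = Z·M/(N_A·a³) = 4 × 119.3 / (6.022 × 10²³ × 1.025 × 10^-22) = 7.731 g/cm³.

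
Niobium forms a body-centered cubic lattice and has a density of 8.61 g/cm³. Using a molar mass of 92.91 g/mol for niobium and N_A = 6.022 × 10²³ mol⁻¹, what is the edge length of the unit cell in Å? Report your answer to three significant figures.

3.30 Å

With Z = 2 atoms per BCC cell, a³ = Z·M/(N_A·ρ) = 2 × 92.91 / (6.022 × 10²³ × 8.610 g/cm³) = 3.584 × 10^-23 cm³.
a = (3.584 × 10^-23)^(1/3) = 3.297 × 10^-8 cm = 3.30 Å.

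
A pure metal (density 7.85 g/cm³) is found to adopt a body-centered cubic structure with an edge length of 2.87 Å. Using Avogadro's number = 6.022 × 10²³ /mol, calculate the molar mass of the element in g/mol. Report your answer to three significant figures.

55.9 g/mol

A BCC cell has Z = 2 atoms; a = 2.870 × 10^-8 cm.
M = ρ·N_A·a³/Z = 7.85 × 6.022 × 10²³ × 2.364 × 10^-23 / 2 = 55.9 g/mol.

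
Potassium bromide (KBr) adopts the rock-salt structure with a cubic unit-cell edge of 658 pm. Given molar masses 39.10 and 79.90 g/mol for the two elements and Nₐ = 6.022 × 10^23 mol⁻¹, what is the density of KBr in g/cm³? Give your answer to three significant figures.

The rock-salt structure contains Z = 4 formula units per cell; M(KBr) = 39.10 + 79.90 = 119.0 g/mol.
a³ = (6.580 × 10^-8 cm)³ = 2.849 × 10^-22 cm³.
ρ = 4 × 119.0 / (6.022 × 10²³ × 2.849 × 10^-22) = 2.775 g/cm³.

2.77 g/cm³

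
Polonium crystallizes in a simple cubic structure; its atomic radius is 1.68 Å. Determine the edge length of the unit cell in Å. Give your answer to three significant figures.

3.36 Å

In a simple cubic lattice, atoms touch along the cell edge, so a = 2r.
a = 2r = 2 × 1.68 = 3.36 Å.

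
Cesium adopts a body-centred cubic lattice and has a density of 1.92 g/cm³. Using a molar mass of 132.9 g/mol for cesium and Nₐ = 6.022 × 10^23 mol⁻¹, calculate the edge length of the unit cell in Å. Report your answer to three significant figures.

With Z = 2 atoms per BCC cell, a³ = Z·M/(N_A·ρ) = 2 × 132.9 / (6.022 × 10²³ × 1.920 g/cm³) = 2.299 × 10^-22 cm³.
a = (2.299 × 10^-22)^(1/3) = 6.126 × 10^-8 cm = 6.13 Å.

6.13 Å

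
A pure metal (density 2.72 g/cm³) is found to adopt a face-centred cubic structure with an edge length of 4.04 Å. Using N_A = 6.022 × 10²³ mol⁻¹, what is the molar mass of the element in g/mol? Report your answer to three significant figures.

27.0 g/mol

An FCC cell has Z = 4 atoms; a = 4.040 × 10^-8 cm.
M = ρ·N_A·a³/Z = 2.72 × 6.022 × 10²³ × 6.594 × 10^-23 / 4 = 27.0 g/mol.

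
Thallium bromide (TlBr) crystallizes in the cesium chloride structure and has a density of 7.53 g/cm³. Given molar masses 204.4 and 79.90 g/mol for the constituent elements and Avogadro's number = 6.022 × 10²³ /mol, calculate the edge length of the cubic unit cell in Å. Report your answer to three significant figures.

M(TlBr) = 284.3 g/mol; Z = 1 formula unit per cell.
a³ = Z·M/(N_A·ρ) = 1 × 284.3 / (6.022 × 10²³ × 7.53) = 6.270 × 10^-23 cm³, so a = 3.973 × 10^-8 cm = 3.97 Å.

3.97 Å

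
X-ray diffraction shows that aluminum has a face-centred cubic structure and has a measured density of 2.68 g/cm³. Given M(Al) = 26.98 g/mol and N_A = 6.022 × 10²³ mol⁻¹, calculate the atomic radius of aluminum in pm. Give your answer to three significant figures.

144 pm

For an FCC cell (Z = 4), a³ = Z·M/(N_A·ρ) = 4 × 26.98 / (6.022 × 10²³ × 2.680) = 6.687 × 10^-23 cm³, so a = 4.059 × 10^-8 cm = 405.9 pm.
Atoms touch along the face diagonal, so √2·a = 4r, so r = 0.3536 × a = 144 pm.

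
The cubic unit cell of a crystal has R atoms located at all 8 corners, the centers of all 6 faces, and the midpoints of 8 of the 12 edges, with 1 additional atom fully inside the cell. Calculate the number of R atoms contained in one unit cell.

7

Corner atoms are shared by 8 cells (1/8 each), face atoms by 2 (1/2 each), edge atoms by 4 (1/4 each), interior atoms are unshared.
Net atoms = 8 × 1/8 + 6 × 1/2 + 8 × 1/4 + 1 = 1 + 3 + 2 + 1 = 7.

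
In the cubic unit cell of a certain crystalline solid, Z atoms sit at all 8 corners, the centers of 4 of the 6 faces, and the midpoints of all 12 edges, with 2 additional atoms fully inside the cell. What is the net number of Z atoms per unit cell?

Corner atoms are shared by 8 cells (1/8 each), face atoms by 2 (1/2 each), edge atoms by 4 (1/4 each), interior atoms are unshared.
Net atoms = 8 × 1/8 + 4 × 1/2 + 12 × 1/4 + 2 = 1 + 2 + 3 + 2 = 8.

8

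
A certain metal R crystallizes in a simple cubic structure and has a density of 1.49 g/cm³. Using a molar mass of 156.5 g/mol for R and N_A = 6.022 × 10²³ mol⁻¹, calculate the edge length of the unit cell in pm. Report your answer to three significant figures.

With Z = 1 atom per simple cubic cell, a³ = Z·M/(N_A·ρ) = 1 × 156.5 / (6.022 × 10²³ × 1.490 g/cm³) = 1.744 × 10^-22 cm³.
a = (1.744 × 10^-22)^(1/3) = 5.587 × 10^-8 cm = 559 pm.

559 pm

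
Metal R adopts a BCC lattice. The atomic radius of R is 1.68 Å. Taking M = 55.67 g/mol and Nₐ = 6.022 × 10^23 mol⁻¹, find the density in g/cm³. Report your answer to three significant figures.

In a BCC lattice, atoms touch along the body diagonal, so √3·a = 4r, giving a = 3.880 Å = 3.880 × 10^-8 cm.
With Z = 2, ρ = Z·M/(N_A·a³) = 2 × 55.67 / (6.022 × 10²³ × 5.840 × 10^-23) = 3.166 g/cm³.

3.17 g/cm³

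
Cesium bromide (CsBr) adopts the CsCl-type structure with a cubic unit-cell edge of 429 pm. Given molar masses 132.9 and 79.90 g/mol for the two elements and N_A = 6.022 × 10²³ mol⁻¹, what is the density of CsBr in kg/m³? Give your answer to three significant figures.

4480 kg/m³

The CsCl-type structure contains Z = 1 formula unit per cell; M(CsBr) = 132.9 + 79.90 = 212.8 g/mol.
a³ = (4.290 × 10^-8 cm)³ = 7.895 × 10^-23 cm³.
ρ = 1 × 212.8 / (6.022 × 10²³ × 7.895 × 10^-23) = 4.476 g/cm³ = 4480 kg/m³.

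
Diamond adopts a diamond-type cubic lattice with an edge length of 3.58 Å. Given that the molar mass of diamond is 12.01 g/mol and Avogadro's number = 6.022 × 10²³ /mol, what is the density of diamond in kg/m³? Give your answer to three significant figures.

A diamond cubic unit cell contains Z = 8 atoms.
Cell volume: a³ = (3.58 Å)³ = (3.580 × 10^-8 cm)³ = 4.588 × 10^-23 cm³.
ρ = Z·M/(N_A·a³) = 8 × 12.01 / (6.022 × 10²³ × 4.588 × 10^-23) = 3.477 g/cm³ = 3480 kg/m³.

3480 kg/m³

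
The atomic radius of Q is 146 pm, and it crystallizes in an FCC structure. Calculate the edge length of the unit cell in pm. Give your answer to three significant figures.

In an FCC lattice, atoms touch along the face diagonal, so √2·a = 4r.
a = 4r/√2 = 4 × 146 / 1.4142 = 413 pm.

413 pm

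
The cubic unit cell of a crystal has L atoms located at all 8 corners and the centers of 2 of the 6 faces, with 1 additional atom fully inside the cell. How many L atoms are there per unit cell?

Corner atoms are shared by 8 cells (1/8 each), face atoms by 2 (1/2 each), interior atoms are unshared.
Net atoms = 8 × 1/8 + 2 × 1/2 + 1 = 1 + 1 + 1 = 3.

3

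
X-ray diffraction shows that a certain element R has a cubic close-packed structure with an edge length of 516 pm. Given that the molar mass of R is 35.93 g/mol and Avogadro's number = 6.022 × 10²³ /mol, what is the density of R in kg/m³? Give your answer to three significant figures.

1740 kg/m³

An FCC unit cell contains Z = 4 atoms.
Cell volume: a³ = (516 pm)³ = (5.160 × 10^-8 cm)³ = 1.374 × 10^-22 cm³.
ρ = Z·M/(N_A·a³) = 4 × 35.93 / (6.022 × 10²³ × 1.374 × 10^-22) = 1.737 g/cm³ = 1740 kg/m³.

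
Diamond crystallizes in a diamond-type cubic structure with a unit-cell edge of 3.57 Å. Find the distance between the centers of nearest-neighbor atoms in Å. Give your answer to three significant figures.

In a diamond cubic structure, nearest neighbors lie along the body diagonal with √3·a = 8r; the nearest-neighbor distance equals 2r = 0.4330·a.
d = 0.4330 × 3.57 = 1.55 Å.

1.55 Å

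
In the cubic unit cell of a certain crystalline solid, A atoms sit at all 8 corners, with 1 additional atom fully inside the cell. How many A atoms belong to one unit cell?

2

Corner atoms are shared by 8 cells (1/8 each), interior atoms are unshared.
Net atoms = 8 × 1/8 + 1 = 1 + 1 = 2.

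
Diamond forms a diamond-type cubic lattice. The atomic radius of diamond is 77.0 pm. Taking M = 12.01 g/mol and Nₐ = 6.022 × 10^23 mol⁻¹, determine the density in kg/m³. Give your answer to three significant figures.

In a diamond cubic lattice, nearest neighbors lie along the body diagonal with √3·a = 8r, giving a = 355.6 pm = 3.556 × 10^-8 cm.
With Z = 8, ρ = Z·M/(N_A·a³) = 8 × 12.01 / (6.022 × 10²³ × 4.498 × 10^-23) = 3.547 g/cm³ = 3550 kg/m³.

3550 kg/m³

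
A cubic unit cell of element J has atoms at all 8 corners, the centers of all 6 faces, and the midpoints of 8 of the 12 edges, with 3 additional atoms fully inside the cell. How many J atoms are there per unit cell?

9

Corner atoms are shared by 8 cells (1/8 each), face atoms by 2 (1/2 each), edge atoms by 4 (1/4 each), interior atoms are unshared.
Net atoms = 8 × 1/8 + 6 × 1/2 + 8 × 1/4 + 3 = 1 + 3 + 2 + 3 = 9.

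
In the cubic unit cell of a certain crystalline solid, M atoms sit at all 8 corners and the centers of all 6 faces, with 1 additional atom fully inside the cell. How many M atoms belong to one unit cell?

5

Corner atoms are shared by 8 cells (1/8 each), face atoms by 2 (1/2 each), interior atoms are unshared.
Net atoms = 8 × 1/8 + 6 × 1/2 + 1 = 1 + 3 + 1 = 5.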